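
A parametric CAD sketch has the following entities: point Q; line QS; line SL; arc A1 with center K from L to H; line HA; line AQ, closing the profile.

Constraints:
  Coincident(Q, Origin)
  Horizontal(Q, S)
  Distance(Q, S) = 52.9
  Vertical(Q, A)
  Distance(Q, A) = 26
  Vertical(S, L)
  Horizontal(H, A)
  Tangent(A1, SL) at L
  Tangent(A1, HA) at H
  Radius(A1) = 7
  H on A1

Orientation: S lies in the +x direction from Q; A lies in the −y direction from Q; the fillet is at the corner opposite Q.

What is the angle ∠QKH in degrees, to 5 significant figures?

112.49°

Q is at the origin; Q and S share the same y with |QS| = 52.9 and S on the +x side, so S = (52.900, 0.0000). Q and A share the same x with |QA| = 26.0 and A on the −y side, so A = (0.0000, -26.000). The virtual corner opposite Q is at (52.900, -26.000). The tangent condition forces KL to be normal to SL and the tangent condition forces KH to be normal to HA, with radius 7.0, so the center K sits 7.0 in from both sides at K = (45.900, -19.000). That places the tangent points at L = (52.900, -19.000) on SL and H = (45.900, -26.000) on HA. Then cos ∠QKH = KQ·KH / (|KQ||KH|), giving 112.49°.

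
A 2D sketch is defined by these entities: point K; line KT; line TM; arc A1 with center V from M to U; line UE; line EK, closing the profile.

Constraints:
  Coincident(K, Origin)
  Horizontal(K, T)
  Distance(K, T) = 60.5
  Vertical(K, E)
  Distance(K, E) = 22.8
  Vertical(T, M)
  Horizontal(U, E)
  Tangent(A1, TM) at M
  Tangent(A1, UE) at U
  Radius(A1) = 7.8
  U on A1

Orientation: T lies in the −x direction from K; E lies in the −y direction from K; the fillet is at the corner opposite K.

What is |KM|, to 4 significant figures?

62.33

K is at the origin; K and T share the same y with |KT| = 60.5 and T on the −x side, so T = (-60.50, 0.000). K and E share the same x with |KE| = 22.8 and E on the −y side, so E = (0.000, -22.80). The virtual corner opposite K is at (-60.50, -22.80). Tangency of A1 to TM means the radius VM is perpendicular to TM and tangency of A1 to UE means the radius VU is perpendicular to UE, with radius 7.8, so the center V sits 7.8 in from both sides at V = (-52.70, -15.00). That places the tangent points at M = (-60.50, -15.00) on TM and U = (-52.70, -22.80) on UE. Then |KM| = |M − K| = 62.33.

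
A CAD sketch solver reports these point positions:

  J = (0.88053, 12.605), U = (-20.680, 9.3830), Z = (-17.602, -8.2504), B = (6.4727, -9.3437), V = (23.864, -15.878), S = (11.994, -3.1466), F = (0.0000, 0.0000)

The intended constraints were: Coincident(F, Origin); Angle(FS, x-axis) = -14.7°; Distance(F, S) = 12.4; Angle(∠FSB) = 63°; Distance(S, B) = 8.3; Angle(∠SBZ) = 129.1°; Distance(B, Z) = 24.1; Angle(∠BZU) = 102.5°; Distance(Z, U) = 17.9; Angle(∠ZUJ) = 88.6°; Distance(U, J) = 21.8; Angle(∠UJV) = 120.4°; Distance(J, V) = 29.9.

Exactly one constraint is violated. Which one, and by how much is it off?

Distance(J, V) = 29.9 — off by 6.70.

F = (0.00, 0.00) ✓; FS at -14.70° ✓; |FS| = 12.40 ✓; ∠FSB = 63.00° ✓; |SB| = 8.300 ✓; ∠SBZ = 129.1° ✓; |BZ| = 24.10 ✓; ∠BZU = 102.5° ✓; |ZU| = 17.90 ✓; ∠ZUJ = 88.60° ✓; |UJ| = 21.80 ✓; ∠UJV = 120.4° ✓; |JV| = 36.60 ✗.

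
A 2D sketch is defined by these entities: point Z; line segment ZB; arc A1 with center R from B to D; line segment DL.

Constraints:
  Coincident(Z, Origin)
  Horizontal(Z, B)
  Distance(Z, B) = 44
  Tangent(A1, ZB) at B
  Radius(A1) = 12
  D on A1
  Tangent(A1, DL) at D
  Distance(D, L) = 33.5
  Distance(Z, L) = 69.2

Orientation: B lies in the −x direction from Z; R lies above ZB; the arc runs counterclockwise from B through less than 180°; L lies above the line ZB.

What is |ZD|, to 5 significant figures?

38.274

Z is at the origin; Z and B share the same y with |ZB| = 44.0 and B on the −x side, so B = (-44.000, 0.0000). Since A1 is tangent to ZB there, RB ⟂ ZB, so R = B + (0, 12) = (-44.000, 12.000). Since RD ⟂ DL (tangency), |RL| = √(12.0² + 33.5²) = 35.584 regardless of where D sits on A1. So L lies on both circle(Z, 69.2) and circle(R, 35.584); the above-ZB intersection is L = (-50.868, 46.915). D is the foot of the tangent from L: D = (-33.696, 18.151).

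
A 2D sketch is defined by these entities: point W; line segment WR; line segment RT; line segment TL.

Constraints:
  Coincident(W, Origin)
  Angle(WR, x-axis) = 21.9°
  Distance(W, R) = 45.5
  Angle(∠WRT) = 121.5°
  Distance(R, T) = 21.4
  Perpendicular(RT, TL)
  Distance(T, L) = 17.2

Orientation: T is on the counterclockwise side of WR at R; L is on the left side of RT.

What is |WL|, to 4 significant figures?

50.07

W is at the origin; WR runs at 21.9° with length 45.5, so R = 45.5·(cos 21.9°, sin 21.9°) = (42.22, 16.97). ∠WRT = 121.5°, so RT runs at 21.9° + (180° − 121.5°) = 80.40° from the x-axis; with |RT| = 21.4, T = R + 21.4·(cos 80.40°, sin 80.40°) = (45.79, 38.07). RT is perpendicular to TL; with |TL| = 17.2 on the left of RT, L = T + 17.2·(-0.9860, 0.1668) = (28.83, 40.94). Then |WL| = |L − W| = 50.07.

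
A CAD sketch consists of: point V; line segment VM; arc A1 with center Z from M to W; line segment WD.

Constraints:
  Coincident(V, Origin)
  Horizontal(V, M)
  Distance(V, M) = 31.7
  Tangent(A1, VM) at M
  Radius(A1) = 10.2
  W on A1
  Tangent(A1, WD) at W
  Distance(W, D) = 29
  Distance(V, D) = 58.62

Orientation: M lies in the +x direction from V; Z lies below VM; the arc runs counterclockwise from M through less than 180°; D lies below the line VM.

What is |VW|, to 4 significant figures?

29.87

Checks: |VM| = 31.70 ✓; |ZW| = 10.20 ✓; ∠(ZW, WD) = 90.00° ✓; |WD| = 29.00 ✓; |VD| = 58.62 ✓.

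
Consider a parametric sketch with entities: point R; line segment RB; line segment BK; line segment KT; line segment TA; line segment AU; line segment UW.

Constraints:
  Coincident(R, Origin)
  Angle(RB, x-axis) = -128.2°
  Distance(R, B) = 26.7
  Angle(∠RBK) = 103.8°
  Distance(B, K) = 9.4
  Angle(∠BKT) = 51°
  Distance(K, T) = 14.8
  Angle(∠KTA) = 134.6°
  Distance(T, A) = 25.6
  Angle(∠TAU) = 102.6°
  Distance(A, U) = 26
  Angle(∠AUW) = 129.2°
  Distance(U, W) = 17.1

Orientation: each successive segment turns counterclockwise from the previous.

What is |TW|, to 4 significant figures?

43.99

R is at the origin; RB runs at -128.2° with length 26.7, so B = (-16.51, -20.98). ∠RBK = 103.8° gives BK at -52.00° from the x-axis; with |BK| = 9.4, K = (-10.72, -28.39). ∠BKT = 51.0° gives KT at 77.00° from the x-axis; with |KT| = 14.8, T = (-7.395, -13.97). ∠KTA = 134.6° gives TA at 122.4° from the x-axis; with |TA| = 25.6, A = (-21.11, 7.646). ∠TAU = 102.6° gives AU at -160.2° from the x-axis; with |AU| = 26.0, U = (-45.58, -1.161). ∠AUW = 129.2° gives UW at -109.4° from the x-axis; with |UW| = 17.1, W = (-51.26, -17.29). Then |TW| = |W − T| = 43.99.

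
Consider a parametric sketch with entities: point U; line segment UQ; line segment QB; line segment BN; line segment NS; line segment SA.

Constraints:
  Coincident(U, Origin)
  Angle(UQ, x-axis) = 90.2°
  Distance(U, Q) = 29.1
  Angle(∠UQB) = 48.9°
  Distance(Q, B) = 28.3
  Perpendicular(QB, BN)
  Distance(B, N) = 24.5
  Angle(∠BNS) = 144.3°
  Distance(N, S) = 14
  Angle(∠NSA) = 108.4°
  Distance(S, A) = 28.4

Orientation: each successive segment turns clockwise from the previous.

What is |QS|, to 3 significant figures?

41.1

QB is perpendicular to BN, so BN runs at -131°; with |BN| = 24.5, N = (5.25, -7.95). ∠BNS = 144.3° gives NS at -167° from the x-axis; with |NS| = 14.0, S = (-8.37, -11.2). Then |QS| = |S − Q| = 41.1.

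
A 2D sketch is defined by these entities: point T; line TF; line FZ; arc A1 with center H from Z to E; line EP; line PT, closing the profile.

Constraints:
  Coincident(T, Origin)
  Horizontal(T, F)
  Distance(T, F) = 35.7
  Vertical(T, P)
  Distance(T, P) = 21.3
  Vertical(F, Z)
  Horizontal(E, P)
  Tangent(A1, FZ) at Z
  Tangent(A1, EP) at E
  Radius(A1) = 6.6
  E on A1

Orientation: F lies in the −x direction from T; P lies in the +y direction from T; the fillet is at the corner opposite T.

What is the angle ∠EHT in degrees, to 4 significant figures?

116.8°

T is at the origin; T and F share the same y with |TF| = 35.7 and F on the −x side, so F = (-35.70, 0.000). T and P share the same x with |TP| = 21.3 and P on the +y side, so P = (0.000, 21.30). The virtual corner opposite T is at (-35.70, 21.30). A1 meets FZ tangentially, so HZ is at right angles to FZ and tangency of A1 to EP means the radius HE is perpendicular to EP, with radius 6.6, so the center H sits 6.6 in from both sides at H = (-29.10, 14.70). That places the tangent points at Z = (-35.70, 14.70) on FZ and E = (-29.10, 21.30) on EP. Then cos ∠EHT = HE·HT / (|HE||HT|), giving 116.8°.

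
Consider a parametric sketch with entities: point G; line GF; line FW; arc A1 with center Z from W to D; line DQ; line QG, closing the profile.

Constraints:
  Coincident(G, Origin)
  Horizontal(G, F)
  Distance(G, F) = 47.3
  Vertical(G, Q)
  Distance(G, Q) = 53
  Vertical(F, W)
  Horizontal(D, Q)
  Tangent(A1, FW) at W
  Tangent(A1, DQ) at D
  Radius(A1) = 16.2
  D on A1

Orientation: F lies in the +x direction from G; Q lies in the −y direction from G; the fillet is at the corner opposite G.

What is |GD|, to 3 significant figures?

61.5

The virtual corner opposite G is at (47.3, -53.0). A1 meets FW tangentially, so ZW is at right angles to FW and A1 meets DQ tangentially, so ZD is at right angles to DQ, with radius 16.2, so the center Z sits 16.2 in from both sides at Z = (31.1, -36.8). That places the tangent points at W = (47.3, -36.8) on FW and D = (31.1, -53.0) on DQ. Then |GD| = |D − G| = 61.5.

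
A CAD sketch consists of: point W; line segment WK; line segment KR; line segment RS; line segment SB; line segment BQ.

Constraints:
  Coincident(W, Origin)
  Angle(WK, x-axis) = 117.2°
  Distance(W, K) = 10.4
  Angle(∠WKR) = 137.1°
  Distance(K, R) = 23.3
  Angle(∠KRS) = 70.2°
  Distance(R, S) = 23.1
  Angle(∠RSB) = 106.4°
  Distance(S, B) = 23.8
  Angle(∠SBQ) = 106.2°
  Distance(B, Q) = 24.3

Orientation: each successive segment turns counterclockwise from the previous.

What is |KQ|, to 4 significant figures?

14.08

W is at the origin; WK runs at 117.2° with length 10.4, so K = (-4.754, 9.250). ∠WKR = 137.1° gives KR at 160.1° from the x-axis; with |KR| = 23.3, R = (-26.66, 17.18). ∠KRS = 70.2° gives RS at -90.10° from the x-axis; with |RS| = 23.1, S = (-26.70, -5.919). ∠RSB = 106.4° gives SB at -16.50° from the x-axis; with |SB| = 23.8, B = (-3.883, -12.68). ∠SBQ = 106.2° gives BQ at 57.30° from the x-axis; with |BQ| = 24.3, Q = (9.245, 7.770). Then |KQ| = |Q − K| = 14.08.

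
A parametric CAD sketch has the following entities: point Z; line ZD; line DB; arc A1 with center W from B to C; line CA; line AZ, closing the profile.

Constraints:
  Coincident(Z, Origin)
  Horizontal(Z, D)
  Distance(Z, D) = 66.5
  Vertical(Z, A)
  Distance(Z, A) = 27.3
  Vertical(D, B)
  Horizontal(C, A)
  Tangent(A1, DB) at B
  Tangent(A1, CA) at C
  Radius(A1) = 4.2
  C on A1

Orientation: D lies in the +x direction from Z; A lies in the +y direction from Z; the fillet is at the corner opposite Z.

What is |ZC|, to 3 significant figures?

68.0

Z is at the origin; Z and D share the same y with |ZD| = 66.5 and D on the +x side, so D = (66.5, 0.00). Z and A share the same x with |ZA| = 27.3 and A on the +y side, so A = (0.00, 27.3). The virtual corner opposite Z is at (66.5, 27.3). The tangent condition forces WB to be normal to DB and since A1 is tangent to CA there, WC ⟂ CA, with radius 4.2, so the center W sits 4.2 in from both sides at W = (62.3, 23.1). That places the tangent points at B = (66.5, 23.1) on DB and C = (62.3, 27.3) on CA. Then |ZC| = |C − Z| = 68.0.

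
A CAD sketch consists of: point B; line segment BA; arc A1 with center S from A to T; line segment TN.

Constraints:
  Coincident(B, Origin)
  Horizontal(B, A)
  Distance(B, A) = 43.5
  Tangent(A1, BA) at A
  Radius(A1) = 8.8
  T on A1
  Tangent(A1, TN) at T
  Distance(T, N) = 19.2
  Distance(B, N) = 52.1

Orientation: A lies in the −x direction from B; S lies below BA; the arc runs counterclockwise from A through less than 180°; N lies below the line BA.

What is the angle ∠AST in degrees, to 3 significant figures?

117°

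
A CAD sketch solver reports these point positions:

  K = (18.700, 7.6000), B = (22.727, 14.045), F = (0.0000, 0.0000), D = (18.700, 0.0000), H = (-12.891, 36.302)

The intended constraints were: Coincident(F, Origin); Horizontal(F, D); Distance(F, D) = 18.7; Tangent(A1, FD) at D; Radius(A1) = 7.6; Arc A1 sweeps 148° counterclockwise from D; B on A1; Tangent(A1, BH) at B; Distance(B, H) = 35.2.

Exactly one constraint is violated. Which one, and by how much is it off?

Distance(B, H) = 35.2 — off by 6.80.

F = (0.00, 0.00) ✓; F.y = 0.00, D.y = 0.00 ✓; |FD| = 18.70 ✓; ∠(KD, DF) = 90.00° ✓; |KD| = 7.600 ✓; bearing(K→B) − bearing(K→D) = 148.0° ✓; |KB| = 7.600 ✓; ∠(KB, BH) = 90.00° ✓; |BH| = 42.00 ✗.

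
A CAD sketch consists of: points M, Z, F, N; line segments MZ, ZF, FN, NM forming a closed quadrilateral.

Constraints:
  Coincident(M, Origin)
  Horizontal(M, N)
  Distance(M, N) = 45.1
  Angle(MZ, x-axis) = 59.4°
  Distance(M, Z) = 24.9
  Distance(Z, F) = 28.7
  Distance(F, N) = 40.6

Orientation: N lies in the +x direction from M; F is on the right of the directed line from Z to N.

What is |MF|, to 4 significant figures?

7.964

Checks: |ZF| = 28.70 ✓; |FN| = 40.60 ✓.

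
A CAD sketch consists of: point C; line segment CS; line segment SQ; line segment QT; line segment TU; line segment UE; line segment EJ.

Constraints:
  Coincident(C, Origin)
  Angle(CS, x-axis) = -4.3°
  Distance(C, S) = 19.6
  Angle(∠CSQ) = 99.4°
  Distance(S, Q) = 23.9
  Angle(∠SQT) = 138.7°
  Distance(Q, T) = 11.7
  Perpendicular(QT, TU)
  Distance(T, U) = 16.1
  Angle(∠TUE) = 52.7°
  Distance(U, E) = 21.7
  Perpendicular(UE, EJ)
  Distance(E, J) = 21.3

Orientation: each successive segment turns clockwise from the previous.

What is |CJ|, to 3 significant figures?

48.8

∠TUE = 52.7° gives UE at 16.5° from the x-axis; with |UE| = 21.7, E = (22.6, -19.0). The perpendicularity gives EJ at right angles to UE, so EJ runs at -73.5°; with |EJ| = 21.3, J = (28.6, -39.5). Then |CJ| = |J − C| = 48.8.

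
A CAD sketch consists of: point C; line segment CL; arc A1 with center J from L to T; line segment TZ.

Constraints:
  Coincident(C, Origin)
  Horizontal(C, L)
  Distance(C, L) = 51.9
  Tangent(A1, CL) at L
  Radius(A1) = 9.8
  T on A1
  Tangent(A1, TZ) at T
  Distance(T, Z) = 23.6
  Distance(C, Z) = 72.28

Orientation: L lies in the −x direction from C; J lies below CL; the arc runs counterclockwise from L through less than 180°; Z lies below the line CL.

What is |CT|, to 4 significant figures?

62.18

C is at the origin; CL is horizontal with |CL| = 51.9 and L on the −x side, so L = (-51.90, 0.000). Tangency of A1 to CL means the radius JL is perpendicular to CL, so J = L + (0, -9.8) = (-51.90, -9.800). Since JT ⟂ TZ (tangency), |JZ| = √(9.8² + 23.6²) = 25.55 regardless of where T sits on A1. So Z lies on both circle(C, 72.28) and circle(J, 25.55); the below-CL intersection is Z = (-64.91, -31.79). T is the foot of the tangent from Z: T = (-61.60, -8.426).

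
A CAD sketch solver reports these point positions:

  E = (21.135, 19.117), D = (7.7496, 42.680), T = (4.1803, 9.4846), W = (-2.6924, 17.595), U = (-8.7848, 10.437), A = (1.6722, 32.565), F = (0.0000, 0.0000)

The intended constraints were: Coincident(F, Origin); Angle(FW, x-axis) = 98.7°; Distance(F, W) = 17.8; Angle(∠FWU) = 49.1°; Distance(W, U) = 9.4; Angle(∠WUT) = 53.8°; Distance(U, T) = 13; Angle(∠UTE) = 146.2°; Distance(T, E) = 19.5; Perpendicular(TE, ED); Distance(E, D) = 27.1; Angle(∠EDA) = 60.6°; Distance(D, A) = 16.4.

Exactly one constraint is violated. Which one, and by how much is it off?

Distance(D, A) = 16.4 — off by 4.60.

F = (0.00, 0.00) ✓; FW at 98.70° ✓; |FW| = 17.80 ✓; ∠FWU = 49.10° ✓; |WU| = 9.400 ✓; ∠WUT = 53.80° ✓; |UT| = 13.00 ✓; ∠UTE = 146.2° ✓; |TE| = 19.50 ✓; ∠(TE, ED) = 90.00° ✓; |ED| = 27.10 ✓; ∠EDA = 60.60° ✓; |DA| = 11.80 ✗.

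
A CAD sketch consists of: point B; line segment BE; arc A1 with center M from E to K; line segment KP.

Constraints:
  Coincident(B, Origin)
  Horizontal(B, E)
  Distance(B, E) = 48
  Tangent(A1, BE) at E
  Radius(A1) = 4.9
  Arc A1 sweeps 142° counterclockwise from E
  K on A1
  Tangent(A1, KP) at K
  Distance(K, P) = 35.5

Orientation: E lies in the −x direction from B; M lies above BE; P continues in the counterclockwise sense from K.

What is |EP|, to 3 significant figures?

39.5

B is at the origin; B and E share the same y with |BE| = 48.0 and E on the −x side, so E = (-48.0, 0.00). A1 meets BE tangentially, so ME is at right angles to BE, so M = E + (0, 4.9) = (-48.0, 4.90). On A1, E sits at bearing -90° from M; a 142° counterclockwise sweep puts K at bearing 52°, so K = M + 4.9·(cos 52°, sin 52°) = (-45.0, 8.76). Since A1 is tangent to KP there, MK ⟂ KP, so KP runs along (−sin 52°, cos 52°); with |KP| = 35.5, P = (-73.0, 30.6). Then |EP| = |P − E| = 39.5.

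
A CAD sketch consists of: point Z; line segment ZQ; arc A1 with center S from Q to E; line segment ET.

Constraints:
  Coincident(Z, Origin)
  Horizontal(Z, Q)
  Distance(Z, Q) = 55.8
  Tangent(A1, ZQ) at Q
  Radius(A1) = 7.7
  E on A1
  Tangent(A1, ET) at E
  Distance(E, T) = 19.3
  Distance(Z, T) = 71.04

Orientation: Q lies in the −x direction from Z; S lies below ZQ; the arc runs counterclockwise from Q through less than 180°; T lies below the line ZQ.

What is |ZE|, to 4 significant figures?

63.76

Checks: ∠(SQ, QZ) = 90.00° ✓; |SE| = 7.700 ✓; ∠(SE, ET) = 90.00° ✓; |ET| = 19.30 ✓; |ZT| = 71.04 ✓.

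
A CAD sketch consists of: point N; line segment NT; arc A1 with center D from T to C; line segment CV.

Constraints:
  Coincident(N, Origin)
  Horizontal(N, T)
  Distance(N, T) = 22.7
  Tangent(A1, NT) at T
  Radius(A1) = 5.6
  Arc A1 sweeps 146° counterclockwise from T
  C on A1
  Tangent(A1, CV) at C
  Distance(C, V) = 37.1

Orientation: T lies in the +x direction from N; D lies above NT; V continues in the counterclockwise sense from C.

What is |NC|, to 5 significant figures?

27.788

N is at the origin; NT is horizontal with |NT| = 22.7 and T on the +x side, so T = (22.700, 0.0000). Since A1 is tangent to NT there, DT ⟂ NT, so D = T + (0, 5.6) = (22.700, 5.6000). On A1, T sits at bearing -90° from D; a 146° counterclockwise sweep puts C at bearing 56°, so C = D + 5.6·(cos 56°, sin 56°) = (25.831, 10.243). Then |NC| = |C − N| = 27.788.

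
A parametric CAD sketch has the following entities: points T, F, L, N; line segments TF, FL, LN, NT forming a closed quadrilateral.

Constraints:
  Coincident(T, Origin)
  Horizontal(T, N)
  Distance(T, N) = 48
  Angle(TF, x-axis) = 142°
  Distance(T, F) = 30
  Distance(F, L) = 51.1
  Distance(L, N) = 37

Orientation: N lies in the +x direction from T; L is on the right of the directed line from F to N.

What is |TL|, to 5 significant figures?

21.260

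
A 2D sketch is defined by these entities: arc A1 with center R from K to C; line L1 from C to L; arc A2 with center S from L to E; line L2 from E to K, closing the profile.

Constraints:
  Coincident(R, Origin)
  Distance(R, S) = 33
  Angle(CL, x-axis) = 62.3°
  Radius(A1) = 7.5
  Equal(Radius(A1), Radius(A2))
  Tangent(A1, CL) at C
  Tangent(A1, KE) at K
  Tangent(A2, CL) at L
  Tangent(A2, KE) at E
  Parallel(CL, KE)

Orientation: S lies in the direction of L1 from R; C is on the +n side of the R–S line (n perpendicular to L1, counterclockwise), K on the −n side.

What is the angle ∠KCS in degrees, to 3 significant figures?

77.2°

The slot axis is L1's direction at 62.3°, so u = (cos 62.3°, sin 62.3°) = (0.465, 0.885) and n = (−sin 62.3°, cos 62.3°) = (-0.885, 0.465). R is at the origin and S lies 33.0 along u from R, so S = 33.0·u = (15.3, 29.2). Tangency of A1 to both parallel lines with radius 7.5 puts C and K at R ± 7.5·n: C = (-6.64, 3.49), K = (6.64, -3.49). Then cos ∠KCS = CK·CS / (|CK||CS|), giving 77.2°.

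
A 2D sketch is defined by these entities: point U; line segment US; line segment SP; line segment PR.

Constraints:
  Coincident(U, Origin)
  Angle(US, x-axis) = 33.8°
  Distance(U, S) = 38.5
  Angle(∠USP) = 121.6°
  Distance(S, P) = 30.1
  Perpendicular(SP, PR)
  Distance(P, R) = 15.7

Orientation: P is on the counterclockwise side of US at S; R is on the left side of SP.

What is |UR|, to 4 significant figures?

53.10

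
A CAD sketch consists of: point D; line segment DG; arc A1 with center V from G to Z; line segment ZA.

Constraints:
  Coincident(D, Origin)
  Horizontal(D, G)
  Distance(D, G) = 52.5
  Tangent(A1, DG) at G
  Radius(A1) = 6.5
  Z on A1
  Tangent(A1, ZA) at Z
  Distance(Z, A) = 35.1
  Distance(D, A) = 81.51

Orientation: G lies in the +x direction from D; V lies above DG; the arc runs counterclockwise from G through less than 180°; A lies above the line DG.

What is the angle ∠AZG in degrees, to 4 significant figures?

147.7°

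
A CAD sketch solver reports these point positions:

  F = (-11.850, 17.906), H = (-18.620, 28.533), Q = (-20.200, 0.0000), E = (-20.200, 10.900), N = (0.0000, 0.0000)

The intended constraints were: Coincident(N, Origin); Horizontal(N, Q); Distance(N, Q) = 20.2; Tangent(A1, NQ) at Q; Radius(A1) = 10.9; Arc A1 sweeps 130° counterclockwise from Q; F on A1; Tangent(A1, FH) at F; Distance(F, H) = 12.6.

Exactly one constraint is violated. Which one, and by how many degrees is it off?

Tangent(A1, FH) at F — off by 7.50°.

N = (0.00, 0.00) ✓; N.y = 0.00, Q.y = 0.00 ✓; |NQ| = 20.20 ✓; ∠(EQ, QN) = 90.00° ✓; |EQ| = 10.90 ✓; bearing(E→F) − bearing(E→Q) = 130.0° ✓; |EF| = 10.90 ✓; ∠(EF, FH) = 97.50° ✗; |FH| = 12.60 ✓.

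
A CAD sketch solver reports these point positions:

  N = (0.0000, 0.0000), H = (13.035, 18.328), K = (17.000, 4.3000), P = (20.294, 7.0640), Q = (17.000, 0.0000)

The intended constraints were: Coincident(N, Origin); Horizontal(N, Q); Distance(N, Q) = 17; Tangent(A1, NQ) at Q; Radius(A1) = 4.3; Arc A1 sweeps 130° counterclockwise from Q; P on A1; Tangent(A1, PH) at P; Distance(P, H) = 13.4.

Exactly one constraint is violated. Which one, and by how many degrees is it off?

Tangent(A1, PH) at P — off by 7.20°.

N = (0.00, 0.00) ✓; N.y = 0.00, Q.y = 0.00 ✓; |NQ| = 17.00 ✓; ∠(KQ, QN) = 90.00° ✓; |KQ| = 4.300 ✓; bearing(K→P) − bearing(K→Q) = 130.0° ✓; |KP| = 4.300 ✓; ∠(KP, PH) = 97.20° ✗; |PH| = 13.40 ✓.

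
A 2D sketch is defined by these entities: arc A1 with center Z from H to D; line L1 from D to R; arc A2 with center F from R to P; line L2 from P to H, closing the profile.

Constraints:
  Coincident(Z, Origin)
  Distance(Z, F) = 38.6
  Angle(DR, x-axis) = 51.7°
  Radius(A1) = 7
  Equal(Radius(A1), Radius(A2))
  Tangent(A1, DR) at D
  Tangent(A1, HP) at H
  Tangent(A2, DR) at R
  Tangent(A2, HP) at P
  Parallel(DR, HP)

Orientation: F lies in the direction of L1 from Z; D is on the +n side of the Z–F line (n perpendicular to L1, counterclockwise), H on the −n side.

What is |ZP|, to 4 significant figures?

39.23

The slot axis is L1's direction at 51.7°, so u = (cos 51.7°, sin 51.7°) = (0.6198, 0.7848) and n = (−sin 51.7°, cos 51.7°) = (-0.7848, 0.6198). Z is at the origin and F lies 38.6 along u from Z, so F = 38.6·u = (23.92, 30.29). Tangency of A1 to both parallel lines with radius 7.0 puts D and H at Z ± 7.0·n: D = (-5.493, 4.338), H = (5.493, -4.338). Equal radii place R and P the same way about F: R = F + 7.0·n = (18.43, 34.63), P = F − 7.0·n = (29.42, 25.95). Then |ZP| = |P − Z| = 39.23.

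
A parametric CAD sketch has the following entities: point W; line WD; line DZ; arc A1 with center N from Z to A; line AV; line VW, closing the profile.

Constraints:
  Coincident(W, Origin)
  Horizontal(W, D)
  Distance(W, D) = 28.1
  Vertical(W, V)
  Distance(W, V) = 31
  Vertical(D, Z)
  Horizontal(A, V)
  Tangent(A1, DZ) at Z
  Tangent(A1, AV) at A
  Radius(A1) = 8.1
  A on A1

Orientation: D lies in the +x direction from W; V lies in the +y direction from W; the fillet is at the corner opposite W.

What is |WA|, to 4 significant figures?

36.89

W is at the origin; W and D share the same y with |WD| = 28.1 and D on the +x side, so D = (28.10, 0.000). WV is vertical with |WV| = 31.0 and V on the +y side, so V = (0.000, 31.00). The virtual corner opposite W is at (28.10, 31.00). The tangent condition forces NZ to be normal to DZ and A1 meets AV tangentially, so NA is at right angles to AV, with radius 8.1, so the center N sits 8.1 in from both sides at N = (20.00, 22.90). That places the tangent points at Z = (28.10, 22.90) on DZ and A = (20.00, 31.00) on AV. Then |WA| = |A − W| = 36.89.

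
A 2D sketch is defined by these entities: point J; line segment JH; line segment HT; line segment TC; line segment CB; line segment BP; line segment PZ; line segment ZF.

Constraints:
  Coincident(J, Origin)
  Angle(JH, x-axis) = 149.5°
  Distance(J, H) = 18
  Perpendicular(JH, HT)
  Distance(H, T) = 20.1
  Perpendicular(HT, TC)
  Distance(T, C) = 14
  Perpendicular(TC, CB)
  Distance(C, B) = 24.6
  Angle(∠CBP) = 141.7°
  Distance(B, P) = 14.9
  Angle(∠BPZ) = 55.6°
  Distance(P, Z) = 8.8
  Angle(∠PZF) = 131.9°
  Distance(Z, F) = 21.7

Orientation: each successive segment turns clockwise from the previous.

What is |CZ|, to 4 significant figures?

30.30

∠CBP = 141.7° gives BP at -158.8° from the x-axis; with |BP| = 14.9, P = (-19.62, -7.235). ∠BPZ = 55.6° gives PZ at 76.80° from the x-axis; with |PZ| = 8.8, Z = (-17.61, 1.332). Then |CZ| = |Z − C| = 30.30.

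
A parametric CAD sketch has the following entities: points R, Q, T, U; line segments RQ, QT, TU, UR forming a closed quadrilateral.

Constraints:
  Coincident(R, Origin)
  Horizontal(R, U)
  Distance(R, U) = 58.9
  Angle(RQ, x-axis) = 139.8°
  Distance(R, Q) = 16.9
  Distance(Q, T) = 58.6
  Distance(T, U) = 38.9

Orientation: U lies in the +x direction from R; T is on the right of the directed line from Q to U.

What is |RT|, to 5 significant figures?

41.702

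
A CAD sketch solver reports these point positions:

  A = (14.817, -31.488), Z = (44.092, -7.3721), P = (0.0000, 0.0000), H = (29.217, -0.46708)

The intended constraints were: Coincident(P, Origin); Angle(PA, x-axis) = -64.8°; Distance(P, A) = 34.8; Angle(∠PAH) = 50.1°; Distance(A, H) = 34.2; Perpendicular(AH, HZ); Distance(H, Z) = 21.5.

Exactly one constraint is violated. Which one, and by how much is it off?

Distance(H, Z) = 21.5 — off by 5.10.

P = (0.00, 0.00) ✓; PA at -64.80° ✓; |PA| = 34.80 ✓; ∠PAH = 50.10° ✓; |AH| = 34.20 ✓; ∠(AH, HZ) = 90.00° ✓; |HZ| = 16.40 ✗.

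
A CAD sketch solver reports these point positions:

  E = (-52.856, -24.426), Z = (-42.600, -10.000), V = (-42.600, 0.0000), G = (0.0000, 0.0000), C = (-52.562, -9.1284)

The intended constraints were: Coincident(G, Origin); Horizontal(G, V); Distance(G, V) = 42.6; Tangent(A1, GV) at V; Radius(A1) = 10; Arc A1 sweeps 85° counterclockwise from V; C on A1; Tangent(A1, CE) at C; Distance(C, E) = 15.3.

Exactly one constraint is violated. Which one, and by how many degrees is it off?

Tangent(A1, CE) at C — off by 3.90°.

G = (0.00, 0.00) ✓; G.y = 0.00, V.y = 0.00 ✓; |GV| = 42.60 ✓; ∠(ZV, VG) = 90.00° ✓; |ZV| = 10.00 ✓; bearing(Z→C) − bearing(Z→V) = 85.00° ✓; |ZC| = 10.00 ✓; ∠(ZC, CE) = 86.10° ✗; |CE| = 15.30 ✓.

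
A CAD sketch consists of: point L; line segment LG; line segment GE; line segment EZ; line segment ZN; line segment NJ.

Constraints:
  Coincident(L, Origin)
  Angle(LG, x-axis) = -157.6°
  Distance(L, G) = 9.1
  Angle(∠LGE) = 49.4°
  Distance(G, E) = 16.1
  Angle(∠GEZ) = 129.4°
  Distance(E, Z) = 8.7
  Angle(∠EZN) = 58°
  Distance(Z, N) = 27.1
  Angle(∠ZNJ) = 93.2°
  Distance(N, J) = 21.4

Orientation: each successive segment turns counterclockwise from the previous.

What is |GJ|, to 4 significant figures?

14.20

∠EZN = 58.0° gives ZN at 145.6° from the x-axis; with |ZN| = 27.1, N = (-8.456, 8.017). ∠ZNJ = 93.2° gives NJ at -127.6° from the x-axis; with |NJ| = 21.4, J = (-21.51, -8.938). Then |GJ| = |J − G| = 14.20.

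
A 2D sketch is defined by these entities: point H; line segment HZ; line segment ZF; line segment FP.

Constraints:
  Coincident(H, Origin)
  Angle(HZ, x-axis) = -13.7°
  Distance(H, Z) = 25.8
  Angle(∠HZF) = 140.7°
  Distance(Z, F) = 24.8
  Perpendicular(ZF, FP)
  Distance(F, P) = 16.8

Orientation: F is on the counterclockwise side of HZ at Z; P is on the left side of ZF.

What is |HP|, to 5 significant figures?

44.767

H is at the origin; HZ runs at -13.7° with length 25.8, so Z = 25.8·(cos -13.7°, sin -13.7°) = (25.066, -6.1104). ∠HZF = 140.7°, so ZF runs at -13.7° + (180° − 140.7°) = 25.600° from the x-axis; with |ZF| = 24.8, F = Z + 24.8·(cos 25.600°, sin 25.600°) = (47.431, 4.6053). The perpendicularity gives FP at right angles to ZF; with |FP| = 16.8 on the left of ZF, P = F + 16.8·(-0.43209, 0.90183) = (40.172, 19.756). Then |HP| = |P − H| = 44.767.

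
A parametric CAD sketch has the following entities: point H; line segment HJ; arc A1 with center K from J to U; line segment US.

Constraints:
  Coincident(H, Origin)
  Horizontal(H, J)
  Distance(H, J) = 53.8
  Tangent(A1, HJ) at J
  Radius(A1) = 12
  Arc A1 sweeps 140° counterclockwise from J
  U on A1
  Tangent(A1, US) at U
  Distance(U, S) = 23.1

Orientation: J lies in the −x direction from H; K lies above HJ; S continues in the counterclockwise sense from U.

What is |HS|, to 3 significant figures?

73.3

H is at the origin; HJ is horizontal with |HJ| = 53.8 and J on the −x side, so J = (-53.8, 0.00). Tangency of A1 to HJ means the radius KJ is perpendicular to HJ, so K = J + (0, 12) = (-53.8, 12.0). On A1, J sits at bearing -90° from K; a 140° counterclockwise sweep puts U at bearing 50°, so U = K + 12.0·(cos 50°, sin 50°) = (-46.1, 21.2). A1 meets US tangentially, so KU is at right angles to US, so US runs along (−sin 50°, cos 50°); with |US| = 23.1, S = (-63.8, 36.0). Then |HS| = |S − H| = 73.3.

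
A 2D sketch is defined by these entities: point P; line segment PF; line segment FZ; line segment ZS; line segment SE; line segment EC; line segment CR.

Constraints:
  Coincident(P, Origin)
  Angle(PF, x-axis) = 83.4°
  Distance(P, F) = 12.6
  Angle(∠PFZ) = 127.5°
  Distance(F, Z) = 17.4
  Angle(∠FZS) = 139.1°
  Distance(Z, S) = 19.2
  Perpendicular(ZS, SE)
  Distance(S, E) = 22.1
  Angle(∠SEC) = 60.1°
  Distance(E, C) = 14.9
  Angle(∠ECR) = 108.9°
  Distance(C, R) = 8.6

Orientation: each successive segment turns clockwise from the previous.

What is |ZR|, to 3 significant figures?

10.1

∠SEC = 60.1° gives EC at 140° from the x-axis; with |EC| = 14.9, C = (20.0, 5.91). ∠ECR = 108.9° gives CR at 69.0° from the x-axis; with |CR| = 8.6, R = (23.1, 13.9). Then |ZR| = |R − Z| = 10.1.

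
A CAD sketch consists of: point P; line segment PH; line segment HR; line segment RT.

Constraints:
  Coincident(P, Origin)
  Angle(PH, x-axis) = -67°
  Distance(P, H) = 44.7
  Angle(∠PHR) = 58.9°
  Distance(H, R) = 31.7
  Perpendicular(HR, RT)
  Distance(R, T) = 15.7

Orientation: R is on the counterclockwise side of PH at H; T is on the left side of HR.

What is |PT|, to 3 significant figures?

24.2

∠PHR = 58.9°, so HR runs at -67.0° + (180° − 58.9°) = 54.1° from the x-axis; with |HR| = 31.7, R = H + 31.7·(cos 54.1°, sin 54.1°) = (36.1, -15.5). The perpendicularity gives RT at right angles to HR; with |RT| = 15.7 on the left of HR, T = R + 15.7·(-0.810, 0.586) = (23.3, -6.26). Then |PT| = |T − P| = 24.2.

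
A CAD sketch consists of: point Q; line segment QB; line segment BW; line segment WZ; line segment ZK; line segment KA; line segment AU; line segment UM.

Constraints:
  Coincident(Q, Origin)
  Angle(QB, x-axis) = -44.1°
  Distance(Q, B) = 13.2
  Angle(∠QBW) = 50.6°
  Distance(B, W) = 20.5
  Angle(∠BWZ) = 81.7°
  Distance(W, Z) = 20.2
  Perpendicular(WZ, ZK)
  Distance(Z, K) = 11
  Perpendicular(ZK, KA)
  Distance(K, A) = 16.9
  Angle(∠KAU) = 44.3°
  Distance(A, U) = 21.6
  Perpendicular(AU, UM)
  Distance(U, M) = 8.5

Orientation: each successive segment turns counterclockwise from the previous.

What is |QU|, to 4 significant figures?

16.16

Q is at the origin; QB runs at -44.1° with length 13.2, so B = (9.479, -9.186). ∠QBW = 50.6° gives BW at 85.30° from the x-axis; with |BW| = 20.5, W = (11.16, 11.25). ∠BWZ = 81.7° gives WZ at -176.4° from the x-axis; with |WZ| = 20.2, Z = (-9.001, 9.977). The perpendicularity gives ZK at right angles to WZ, so ZK runs at -86.40°; with |ZK| = 11.0, K = (-8.310, -1.002). ZK ⟂ KA, so KA runs at 3.600°; with |KA| = 16.9, A = (8.556, 0.05951). ∠KAU = 44.3° gives AU at 139.3° from the x-axis; with |AU| = 21.6, U = (-7.819, 14.14). Then |QU| = |U − Q| = 16.16.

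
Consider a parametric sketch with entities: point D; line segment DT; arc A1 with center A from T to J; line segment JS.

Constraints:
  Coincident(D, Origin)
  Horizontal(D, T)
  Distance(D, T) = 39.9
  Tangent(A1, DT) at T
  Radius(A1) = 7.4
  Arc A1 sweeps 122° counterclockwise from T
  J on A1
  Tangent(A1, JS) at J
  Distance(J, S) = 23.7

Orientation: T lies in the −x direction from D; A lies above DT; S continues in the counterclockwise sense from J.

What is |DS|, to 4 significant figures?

55.86

D is at the origin; D and T share the same y with |DT| = 39.9 and T on the −x side, so T = (-39.90, 0.000). Tangency of A1 to DT means the radius AT is perpendicular to DT, so A = T + (0, 7.4) = (-39.90, 7.400). On A1, T sits at bearing -90° from A; a 122° counterclockwise sweep puts J at bearing 32°, so J = A + 7.4·(cos 32°, sin 32°) = (-33.62, 11.32). A1 meets JS tangentially, so AJ is at right angles to JS, so JS runs along (−sin 32°, cos 32°); with |JS| = 23.7, S = (-46.18, 31.42). Then |DS| = |S − D| = 55.86.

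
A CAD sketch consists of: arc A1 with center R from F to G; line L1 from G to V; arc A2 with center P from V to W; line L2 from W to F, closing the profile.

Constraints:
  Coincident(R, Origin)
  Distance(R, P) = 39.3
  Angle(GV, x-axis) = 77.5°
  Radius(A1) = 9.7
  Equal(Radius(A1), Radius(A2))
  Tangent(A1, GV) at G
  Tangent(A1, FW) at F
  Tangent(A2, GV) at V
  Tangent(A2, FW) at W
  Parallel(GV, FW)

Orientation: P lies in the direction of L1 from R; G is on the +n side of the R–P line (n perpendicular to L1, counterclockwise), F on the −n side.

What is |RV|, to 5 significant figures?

40.479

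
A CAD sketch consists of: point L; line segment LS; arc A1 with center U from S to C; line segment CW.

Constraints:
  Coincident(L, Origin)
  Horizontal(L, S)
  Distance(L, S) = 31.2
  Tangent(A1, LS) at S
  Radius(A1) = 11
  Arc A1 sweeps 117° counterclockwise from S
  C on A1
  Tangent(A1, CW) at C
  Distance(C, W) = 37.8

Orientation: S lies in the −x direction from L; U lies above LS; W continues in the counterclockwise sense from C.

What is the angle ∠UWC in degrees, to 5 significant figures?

16.225°

On A1, S sits at bearing -90° from U; a 117° counterclockwise sweep puts C at bearing 27°, so C = U + 11.0·(cos 27°, sin 27°) = (-21.399, 15.994). Since A1 is tangent to CW there, UC ⟂ CW, so CW runs along (−sin 27°, cos 27°); with |CW| = 37.8, W = (-38.560, 49.674). Then cos ∠UWC = WU·WC / (|WU||WC|), giving 16.225°.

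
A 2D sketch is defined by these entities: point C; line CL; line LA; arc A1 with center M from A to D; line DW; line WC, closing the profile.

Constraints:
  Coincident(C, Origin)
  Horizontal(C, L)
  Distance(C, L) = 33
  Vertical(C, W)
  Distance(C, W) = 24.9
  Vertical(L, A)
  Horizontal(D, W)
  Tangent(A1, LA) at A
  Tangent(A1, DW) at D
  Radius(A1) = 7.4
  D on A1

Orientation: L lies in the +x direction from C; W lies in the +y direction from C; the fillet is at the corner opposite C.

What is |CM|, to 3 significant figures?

31.0

CW is vertical with |CW| = 24.9 and W on the +y side, so W = (0.00, 24.9). The virtual corner opposite C is at (33.0, 24.9). The tangent condition forces MA to be normal to LA and tangency of A1 to DW means the radius MD is perpendicular to DW, with radius 7.4, so the center M sits 7.4 in from both sides at M = (25.6, 17.5). Then |CM| = |M − C| = 31.0.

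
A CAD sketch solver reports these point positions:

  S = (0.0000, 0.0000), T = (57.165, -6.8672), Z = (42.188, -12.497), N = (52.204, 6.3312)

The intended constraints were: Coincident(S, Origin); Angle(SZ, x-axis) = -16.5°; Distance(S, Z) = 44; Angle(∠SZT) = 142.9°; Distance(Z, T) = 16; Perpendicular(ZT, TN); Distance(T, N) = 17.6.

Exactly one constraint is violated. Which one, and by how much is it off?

Distance(T, N) = 17.6 — off by 3.50.

S = (0.00, 0.00) ✓; SZ at -16.50° ✓; |SZ| = 44.00 ✓; ∠SZT = 142.9° ✓; |ZT| = 16.00 ✓; ∠(ZT, TN) = 90.00° ✓; |TN| = 14.10 ✗.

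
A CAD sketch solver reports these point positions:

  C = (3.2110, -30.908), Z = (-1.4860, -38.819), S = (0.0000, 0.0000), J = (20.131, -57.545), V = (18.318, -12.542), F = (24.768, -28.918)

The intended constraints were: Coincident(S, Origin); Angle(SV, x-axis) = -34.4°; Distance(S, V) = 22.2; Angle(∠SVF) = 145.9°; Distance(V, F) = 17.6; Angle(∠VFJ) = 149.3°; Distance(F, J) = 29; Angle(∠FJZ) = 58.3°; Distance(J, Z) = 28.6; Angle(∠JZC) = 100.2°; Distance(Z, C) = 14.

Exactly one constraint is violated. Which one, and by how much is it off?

Distance(Z, C) = 14 — off by 4.80.

S = (0.00, 0.00) ✓; SV at -34.40° ✓; |SV| = 22.20 ✓; ∠SVF = 145.9° ✓; |VF| = 17.60 ✓; ∠VFJ = 149.3° ✓; |FJ| = 29.00 ✓; ∠FJZ = 58.30° ✓; |JZ| = 28.60 ✓; ∠JZC = 100.2° ✓; |ZC| = 9.200 ✗.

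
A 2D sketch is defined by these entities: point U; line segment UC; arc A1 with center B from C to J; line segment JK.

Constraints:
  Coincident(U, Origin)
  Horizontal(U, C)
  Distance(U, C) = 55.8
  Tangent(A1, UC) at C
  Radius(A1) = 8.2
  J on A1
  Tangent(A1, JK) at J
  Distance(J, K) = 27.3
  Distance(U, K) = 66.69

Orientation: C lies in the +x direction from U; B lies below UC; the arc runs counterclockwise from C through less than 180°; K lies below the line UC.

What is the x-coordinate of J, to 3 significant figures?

47.9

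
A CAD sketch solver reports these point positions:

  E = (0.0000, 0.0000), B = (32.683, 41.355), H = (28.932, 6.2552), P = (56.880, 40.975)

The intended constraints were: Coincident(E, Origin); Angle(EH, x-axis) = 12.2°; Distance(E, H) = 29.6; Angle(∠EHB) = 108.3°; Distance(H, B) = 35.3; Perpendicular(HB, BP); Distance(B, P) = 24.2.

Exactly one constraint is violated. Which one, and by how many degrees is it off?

Perpendicular(HB, BP) — off by 5.20°.

E = (0.00, 0.00) ✓; EH at 12.20° ✓; |EH| = 29.60 ✓; ∠EHB = 108.3° ✓; |HB| = 35.30 ✓; ∠(HB, BP) = 84.80° ✗; |BP| = 24.20 ✓.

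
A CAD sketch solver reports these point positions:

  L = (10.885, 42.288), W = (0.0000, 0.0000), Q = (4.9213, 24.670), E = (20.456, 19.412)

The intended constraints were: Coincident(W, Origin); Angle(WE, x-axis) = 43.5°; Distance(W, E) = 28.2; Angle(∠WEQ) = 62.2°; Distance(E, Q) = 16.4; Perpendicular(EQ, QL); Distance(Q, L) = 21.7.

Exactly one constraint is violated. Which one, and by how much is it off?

Distance(Q, L) = 21.7 — off by 3.10.

W = (0.00, 0.00) ✓; WE at 43.50° ✓; |WE| = 28.20 ✓; ∠WEQ = 62.20° ✓; |EQ| = 16.40 ✓; ∠(EQ, QL) = 90.00° ✓; |QL| = 18.60 ✗.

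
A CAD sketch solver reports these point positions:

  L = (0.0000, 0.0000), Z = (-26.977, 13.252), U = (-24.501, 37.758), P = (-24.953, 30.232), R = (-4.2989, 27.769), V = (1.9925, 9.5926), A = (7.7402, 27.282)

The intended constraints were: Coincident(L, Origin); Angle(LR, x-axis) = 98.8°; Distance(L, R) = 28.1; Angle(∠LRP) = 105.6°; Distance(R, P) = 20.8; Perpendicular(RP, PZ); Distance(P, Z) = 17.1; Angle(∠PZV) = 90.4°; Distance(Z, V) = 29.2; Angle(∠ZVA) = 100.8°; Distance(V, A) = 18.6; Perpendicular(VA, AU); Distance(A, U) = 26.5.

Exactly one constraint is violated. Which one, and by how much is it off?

Distance(A, U) = 26.5 — off by 7.40.

L = (0.00, 0.00) ✓; LR at 98.80° ✓; |LR| = 28.10 ✓; ∠LRP = 105.6° ✓; |RP| = 20.80 ✓; ∠(RP, PZ) = 90.00° ✓; |PZ| = 17.10 ✓; ∠PZV = 90.40° ✓; |ZV| = 29.20 ✓; ∠ZVA = 100.8° ✓; |VA| = 18.60 ✓; ∠(VA, AU) = 90.00° ✓; |AU| = 33.90 ✗.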